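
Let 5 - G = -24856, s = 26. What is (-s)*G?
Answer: -646386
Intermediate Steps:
G = 24861 (G = 5 - 1*(-24856) = 5 + 24856 = 24861)
(-s)*G = -1*26*24861 = -26*24861 = -646386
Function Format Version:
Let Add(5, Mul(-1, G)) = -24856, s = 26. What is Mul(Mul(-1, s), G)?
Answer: -646386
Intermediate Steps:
G = 24861 (G = Add(5, Mul(-1, -24856)) = Add(5, 24856) = 24861)
Mul(Mul(-1, s), G) = Mul(Mul(-1, 26), 24861) = Mul(-26, 24861) = -646386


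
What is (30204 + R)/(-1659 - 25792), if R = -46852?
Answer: 16648/27451 ≈ 0.60646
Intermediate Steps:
(30204 + R)/(-1659 - 25792) = (30204 - 46852)/(-1659 - 25792) = -16648/(-27451) = -16648*(-1/27451) = 16648/27451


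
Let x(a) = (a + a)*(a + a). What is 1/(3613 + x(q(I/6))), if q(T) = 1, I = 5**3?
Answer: 1/3617 ≈ 0.00027647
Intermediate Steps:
I = 125
x(a) = 4*a**2 (x(a) = (2*a)*(2*a) = 4*a**2)
1/(3613 + x(q(I/6))) = 1/(3613 + 4*1**2) = 1/(3613 + 4*1) = 1/(3613 + 4) = 1/3617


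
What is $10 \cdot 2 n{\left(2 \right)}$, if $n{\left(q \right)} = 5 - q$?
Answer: $60$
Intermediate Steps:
$10 \cdot 2 n{\left(2 \right)} = 10 \cdot 2 \left(5 - 2\right) = 20 \left(5 - 2\right) = 20 \cdot 3 = 60$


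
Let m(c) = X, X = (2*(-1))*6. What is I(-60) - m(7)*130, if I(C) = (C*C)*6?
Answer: 23160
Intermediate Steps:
X = -12 (X = -2*6 = -12)
m(c) = -12
I(C) = 6*C² (I(C) = C²*6 = 6*C²)
I(-60) - m(7)*130 = 6*(-60)² - (-12)*130 = 6*3600 - 1*(-1560) = 21600 + 1560 = 23160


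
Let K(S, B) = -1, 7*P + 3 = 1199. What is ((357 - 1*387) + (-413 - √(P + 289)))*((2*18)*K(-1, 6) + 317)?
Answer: -124483 - 281*√22533/7 ≈ -1.3051e+5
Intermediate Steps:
P = 1196/7 (P = -3/7 + (⅐)*1199 = -3/7 + 1199/7 = 1196/7 ≈ 170.86)
((357 - 1*387) + (-413 - √(P + 289)))*((2*18)*K(-1, 6) + 317) = ((357 - 1*387) + (-413 - √(1196/7 + 289)))*((2*18)*(-1) + 317) = ((357 - 387) + (-413 - √(3219/7)))*(36*(-1) + 317) = (-30 + (-413 - √22533/7))*(-36 + 317) = (-30 + (-413 - √22533/7))*281 = (-443 - √22533/7)*281 = -124483 - 281*√22533/7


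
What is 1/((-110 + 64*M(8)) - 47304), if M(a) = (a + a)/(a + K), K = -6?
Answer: -1/46902 ≈ -2.1321e-5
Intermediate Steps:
M(a) = 2*a/(-6 + a) (M(a) = (a + a)/(a - 6) = (2*a)/(-6 + a) = 2*a/(-6 + a))
1/((-110 + 64*M(8)) - 47304) = 1/((-110 + 64*(2*8/(-6 + 8))) - 47304) = 1/((-110 + 64*(2*8/2)) - 47304) = 1/((-110 + 64*(2*8*(½))) - 47304) = 1/((-110 + 64*8) - 47304) = 1/((-110 + 512) - 47304) = 1/(402 - 47304) = 1/(-46902) = -1/46902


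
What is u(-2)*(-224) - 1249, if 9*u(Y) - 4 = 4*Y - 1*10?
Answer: -8105/9 ≈ -900.56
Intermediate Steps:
u(Y) = -2/3 + 4*Y/9 (u(Y) = 4/9 + (4*Y - 1*10)/9 = 4/9 + (4*Y - 10)/9 = 4/9 + (-10 + 4*Y)/9 = 4/9 + (-10/9 + 4*Y/9) = -2/3 + 4*Y/9)
u(-2)*(-224) - 1249 = (-2/3 + (4/9)*(-2))*(-224) - 1249 = (-2/3 - 8/9)*(-224) - 1249 = -14/9*(-224) - 1249 = 3136/9 - 1249 = -8105/9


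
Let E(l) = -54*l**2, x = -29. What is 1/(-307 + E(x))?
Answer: -1/45721 ≈ -2.1872e-5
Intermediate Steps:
1/(-307 + E(x)) = 1/(-307 - 54*(-29)**2) = 1/(-307 - 54*841) = 1/(-307 - 45414) = 1/(-45721) = -1/45721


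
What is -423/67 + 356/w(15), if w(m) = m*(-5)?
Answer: -55577/5025 ≈ -11.060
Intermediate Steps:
w(m) = -5*m
-423/67 + 356/w(15) = -423/67 + 356/((-5*15)) = -423*1/67 + 356/(-75) = -423/67 + 356*(-1/75) = -423/67 - 356/75 = -55577/5025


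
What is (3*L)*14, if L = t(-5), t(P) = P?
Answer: -210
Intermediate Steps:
L = -5
(3*L)*14 = (3*(-5))*14 = -15*14 = -210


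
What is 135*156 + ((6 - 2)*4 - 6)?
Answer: 21070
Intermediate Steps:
135*156 + ((6 - 2)*4 - 6) = 21060 + (4*4 - 6) = 21060 + (16 - 6) = 21060 + 10 = 21070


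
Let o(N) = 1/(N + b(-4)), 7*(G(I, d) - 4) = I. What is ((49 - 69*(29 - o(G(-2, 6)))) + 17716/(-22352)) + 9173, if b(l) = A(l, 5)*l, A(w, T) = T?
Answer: 766134027/106172 ≈ 7216.0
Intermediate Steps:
b(l) = 5*l
G(I, d) = 4 + I/7
o(N) = 1/(-20 + N) (o(N) = 1/(N + 5*(-4)) = 1/(N - 20) = 1/(-20 + N))
((49 - 69*(29 - o(G(-2, 6)))) + 17716/(-22352)) + 9173 = ((49 - 69*(29 - 1/(-20 + (4 + (1/7)*(-2))))) + 17716/(-22352)) + 9173 = ((49 - 69*(29 - 1/(-20 + (4 - 2/7)))) + 17716*(-1/22352)) + 9173 = ((49 - 69*(29 - 1/(-20 + 26/7))) - 4429/5588) + 9173 = ((49 - 69*(29 - 1/(-114/7))) - 4429/5588) + 9173 = ((49 - 69*(29 - 1*(-7/114))) - 4429/5588) + 9173 = ((49 - 69*(29 + 7/114)) - 4429/5588) + 9173 = ((49 - 69*3313/114) - 4429/5588) + 9173 = ((49 - 76199/38) - 4429/5588) + 9173 = (-74337/38 - 4429/5588) + 9173 = -207781729/106172 + 9173 = 766134027/106172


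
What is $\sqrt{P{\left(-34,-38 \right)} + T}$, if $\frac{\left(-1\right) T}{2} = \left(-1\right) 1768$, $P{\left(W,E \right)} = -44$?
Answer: $6 \sqrt{97} \approx 59.093$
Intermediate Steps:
$T = 3536$ ($T = - 2 \left(\left(-1\right) 1768\right) = \left(-2\right) \left(-1768\right) = 3536$)
$\sqrt{P{\left(-34,-38 \right)} + T} = \sqrt{-44 + 3536} = \sqrt{3492} = 6 \sqrt{97}$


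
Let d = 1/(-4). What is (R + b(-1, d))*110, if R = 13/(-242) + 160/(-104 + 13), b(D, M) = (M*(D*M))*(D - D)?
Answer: -199515/1001 ≈ -199.32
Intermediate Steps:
d = -¼ ≈ -0.25000
b(D, M) = 0 (b(D, M) = (D*M²)*0 = 0)
R = -39903/22022 (R = 13*(-1/242) + 160/(-91) = -13/242 + 160*(-1/91) = -13/242 - 160/91 = -39903/22022 ≈ -1.8120)
(R + b(-1, d))*110 = (-39903/22022 + 0)*110 = -39903/22022*110 = -199515/1001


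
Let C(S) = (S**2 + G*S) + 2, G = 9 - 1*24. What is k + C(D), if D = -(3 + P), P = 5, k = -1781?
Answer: -1595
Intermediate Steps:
G = -15 (G = 9 - 24 = -15)
D = -8 (D = -(3 + 5) = -1*8 = -8)
C(S) = 2 + S**2 - 15*S (C(S) = (S**2 - 15*S) + 2 = 2 + S**2 - 15*S)
k + C(D) = -1781 + (2 + (-8)**2 - 15*(-8)) = -1781 + (2 + 64 + 120) = -1781 + 186 = -1595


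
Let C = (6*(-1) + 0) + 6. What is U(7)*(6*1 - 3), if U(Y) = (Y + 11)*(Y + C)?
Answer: 378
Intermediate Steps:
C = 0 (C = (-6 + 0) + 6 = -6 + 6 = 0)
U(Y) = Y*(11 + Y) (U(Y) = (Y + 11)*(Y + 0) = (11 + Y)*Y = Y*(11 + Y))
U(7)*(6*1 - 3) = (7*(11 + 7))*(6*1 - 3) = (7*18)*(6 - 3) = 126*3 = 378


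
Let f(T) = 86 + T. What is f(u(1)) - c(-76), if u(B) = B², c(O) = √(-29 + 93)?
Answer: 79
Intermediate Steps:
c(O) = 8 (c(O) = √64 = 8)
f(u(1)) - c(-76) = (86 + 1²) - 1*8 = (86 + 1) - 8 = 87 - 8 = 79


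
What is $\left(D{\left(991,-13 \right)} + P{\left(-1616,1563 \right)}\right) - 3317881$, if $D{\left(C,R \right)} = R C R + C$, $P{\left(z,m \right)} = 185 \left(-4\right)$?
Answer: $-3150151$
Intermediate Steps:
$P{\left(z,m \right)} = -740$
$D{\left(C,R \right)} = C + C R^{2}$ ($D{\left(C,R \right)} = C R R + C = C R^{2} + C = C + C R^{2}$)
$\left(D{\left(991,-13 \right)} + P{\left(-1616,1563 \right)}\right) - 3317881 = \left(991 \left(1 + \left(-13\right)^{2}\right) - 740\right) - 3317881 = \left(991 \left(1 + 169\right) - 740\right) - 3317881 = \left(991 \cdot 170 - 740\right) - 3317881 = \left(168470 - 740\right) - 3317881 = 167730 - 3317881 = -3150151$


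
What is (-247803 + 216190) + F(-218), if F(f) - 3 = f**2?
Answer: 15914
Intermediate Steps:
F(f) = 3 + f**2
(-247803 + 216190) + F(-218) = (-247803 + 216190) + (3 + (-218)**2) = -31613 + (3 + 47524) = -31613 + 47527 = 15914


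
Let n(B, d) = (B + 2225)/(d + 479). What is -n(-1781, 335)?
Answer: -6/11 ≈ -0.54545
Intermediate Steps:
n(B, d) = (2225 + B)/(479 + d)
-n(-1781, 335) = -(2225 - 1781)/(479 + 335) = -444/814 = -1*6/11 = -6/11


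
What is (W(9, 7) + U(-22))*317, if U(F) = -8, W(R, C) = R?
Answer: 317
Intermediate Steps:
(W(9, 7) + U(-22))*317 = (9 - 8)*317 = 1*317 = 317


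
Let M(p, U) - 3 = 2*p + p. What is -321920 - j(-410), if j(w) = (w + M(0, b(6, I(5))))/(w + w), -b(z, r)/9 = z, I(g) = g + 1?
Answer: -263974807/820 ≈ -3.2192e+5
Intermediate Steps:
I(g) = 1 + g
b(z, r) = -9*z
M(p, U) = 3 + 3*p (M(p, U) = 3 + (2*p + p) = 3 + 3*p)
j(w) = (3 + w)/(2*w) (j(w) = (w + (3 + 3*0))/(w + w) = (w + (3 + 0))/((2*w)) = (w + 3)*(1/(2*w)) = (3 + w)*(1/(2*w)) = (3 + w)/(2*w))
-321920 - j(-410) = -321920 - (3 - 410)/(2*(-410)) = -321920 - (-1)*(-407)/(2*410) = -321920 - 1*407/820 = -321920 - 407/820 = -263974807/820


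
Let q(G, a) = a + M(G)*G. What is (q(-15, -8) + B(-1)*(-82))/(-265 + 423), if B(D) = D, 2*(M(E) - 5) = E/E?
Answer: -17/316 ≈ -0.053797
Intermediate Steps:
M(E) = 11/2 (M(E) = 5 + (E/E)/2 = 5 + (½)*1 = 5 + ½ = 11/2)
q(G, a) = a + 11*G/2
(q(-15, -8) + B(-1)*(-82))/(-265 + 423) = ((-8 + (11/2)*(-15)) - 1*(-82))/(-265 + 423) = ((-8 - 165/2) + 82)/158 = (-181/2 + 82)*(1/158) = -17/2*1/158 = -17/316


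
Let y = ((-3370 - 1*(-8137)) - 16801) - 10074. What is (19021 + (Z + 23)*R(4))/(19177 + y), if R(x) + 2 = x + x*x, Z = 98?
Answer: -21199/2931 ≈ -7.2327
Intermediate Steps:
y = -22108 (y = ((-3370 + 8137) - 16801) - 10074 = (4767 - 16801) - 10074 = -12034 - 10074 = -22108)
R(x) = -2 + x + x**2 (R(x) = -2 + (x + x*x) = -2 + (x + x**2) = -2 + x + x**2)
(19021 + (Z + 23)*R(4))/(19177 + y) = (19021 + (98 + 23)*(-2 + 4 + 4**2))/(19177 - 22108) = (19021 + 121*(-2 + 4 + 16))/(-2931) = (19021 + 121*18)*(-1/2931) = (19021 + 2178)*(-1/2931) = 21199*(-1/2931) = -21199/2931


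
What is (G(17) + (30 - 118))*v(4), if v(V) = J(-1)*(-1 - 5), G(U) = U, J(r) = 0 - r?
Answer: 426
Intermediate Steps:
J(r) = -r
v(V) = -6 (v(V) = (-1*(-1))*(-1 - 5) = 1*(-6) = -6)
(G(17) + (30 - 118))*v(4) = (17 + (30 - 118))*(-6) = (17 - 88)*(-6) = -71*(-6) = 426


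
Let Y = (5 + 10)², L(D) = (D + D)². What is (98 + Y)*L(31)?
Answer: 1241612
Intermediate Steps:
L(D) = 4*D² (L(D) = (2*D)² = 4*D²)
Y = 225 (Y = 15² = 225)
(98 + Y)*L(31) = (98 + 225)*(4*31²) = 323*(4*961) = 323*3844 = 1241612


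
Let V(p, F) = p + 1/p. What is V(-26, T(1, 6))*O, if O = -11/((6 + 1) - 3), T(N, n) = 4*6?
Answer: 7447/104 ≈ 71.606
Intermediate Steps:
T(N, n) = 24
O = -11/4 (O = -11/(7 - 3) = -11/4 ≈ -2.7500)
V(-26, T(1, 6))*O = (-26 + 1/(-26))*(-11/4) = (-26 - 1/26)*(-11/4) = -677/26*(-11/4) = 7447/104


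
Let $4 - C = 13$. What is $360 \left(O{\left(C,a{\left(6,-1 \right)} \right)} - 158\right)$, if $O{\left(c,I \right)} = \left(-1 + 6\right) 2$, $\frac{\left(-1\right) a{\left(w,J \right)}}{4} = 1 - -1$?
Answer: $-53280$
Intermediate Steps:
$C = -9$ ($C = 4 - 13 = -9$)
$a{\left(w,J \right)} = -8$ ($a{\left(w,J \right)} = - 4 \left(1 - -1\right) = - 4 \left(1 + 1\right) = \left(-4\right) 2 = -8$)
$O{\left(c,I \right)} = 10$ ($O{\left(c,I \right)} = 5 \cdot 2 = 10$)
$360 \left(O{\left(C,a{\left(6,-1 \right)} \right)} - 158\right) = 360 \left(10 - 158\right) = 360 \left(-148\right) = -53280$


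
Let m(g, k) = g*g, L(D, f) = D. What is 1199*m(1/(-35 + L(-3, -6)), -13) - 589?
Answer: -849317/1444 ≈ -588.17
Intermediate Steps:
m(g, k) = g**2
1199*m(1/(-35 + L(-3, -6)), -13) - 589 = 1199*(1/(-35 - 3))**2 - 589 = 1199*(1/(-38))**2 - 589 = 1199*(-1/38)**2 - 589 = 1199*(1/1444) - 589 = 1199/1444 - 589 = -849317/1444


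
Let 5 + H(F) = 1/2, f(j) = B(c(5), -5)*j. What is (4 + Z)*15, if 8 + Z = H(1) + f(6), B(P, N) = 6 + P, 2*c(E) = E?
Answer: 1275/2 ≈ 637.50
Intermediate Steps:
c(E) = E/2
f(j) = 17*j/2 (f(j) = (6 + (½)*5)*j = (6 + 5/2)*j = 17*j/2)
H(F) = -9/2 (H(F) = -5 + 1/2 = -5 + ½ = -9/2)
Z = 77/2 (Z = -8 + (-9/2 + (17/2)*6) = -8 + (-9/2 + 51) = -8 + 93/2 = 77/2 ≈ 38.500)
(4 + Z)*15 = (4 + 77/2)*15 = (85/2)*15 = 1275/2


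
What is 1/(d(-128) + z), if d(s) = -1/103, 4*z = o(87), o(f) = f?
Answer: 412/8957 ≈ 0.045998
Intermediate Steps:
z = 87/4 (z = (1/4)*87 = 87/4 ≈ 21.750)
d(s) = -1/103 (d(s) = -1*1/103 = -1/103)
1/(d(-128) + z) = 1/(-1/103 + 87/4) = 1/(8957/412) = 412/8957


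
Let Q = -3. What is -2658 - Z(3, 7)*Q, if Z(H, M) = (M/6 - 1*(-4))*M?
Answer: -5099/2 ≈ -2549.5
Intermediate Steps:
Z(H, M) = M*(4 + M/6) (Z(H, M) = (M*(⅙) + 4)*M = (M/6 + 4)*M = (4 + M/6)*M = M*(4 + M/6))
-2658 - Z(3, 7)*Q = -2658 - (⅙)*7*(24 + 7)*(-3) = -2658 - (⅙)*7*31*(-3) = -2658 - 217*(-3)/6 = -2658 - 1*(-217/2) = -2658 + 217/2 = -5099/2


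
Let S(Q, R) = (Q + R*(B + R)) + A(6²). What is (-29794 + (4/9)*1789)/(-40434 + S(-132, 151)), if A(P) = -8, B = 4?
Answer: 260990/154521 ≈ 1.6890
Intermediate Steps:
S(Q, R) = -8 + Q + R*(4 + R) (S(Q, R) = (Q + R*(4 + R)) - 8 = -8 + Q + R*(4 + R))
(-29794 + (4/9)*1789)/(-40434 + S(-132, 151)) = (-29794 + (4/9)*1789)/(-40434 + (-8 - 132 + 151² + 4*151)) = (-29794 + (4*(⅑))*1789)/(-40434 + (-8 - 132 + 22801 + 604)) = (-29794 + (4/9)*1789)/(-40434 + 23265) = (-29794 + 7156/9)/(-17169) = -260990/9*(-1/17169) = 260990/154521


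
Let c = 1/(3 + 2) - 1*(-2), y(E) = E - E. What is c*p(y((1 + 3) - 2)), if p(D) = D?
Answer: 0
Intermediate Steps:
y(E) = 0
c = 11/5 (c = 1/5 + 2 = ⅕ + 2 = 11/5 ≈ 2.2000)
c*p(y((1 + 3) - 2)) = (11/5)*0 = 0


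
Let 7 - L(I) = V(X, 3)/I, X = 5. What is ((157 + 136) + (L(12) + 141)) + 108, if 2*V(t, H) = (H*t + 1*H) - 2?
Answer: 1645/3 ≈ 548.33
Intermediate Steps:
V(t, H) = -1 + H/2 + H*t/2 (V(t, H) = ((H*t + 1*H) - 2)/2 = ((H*t + H) - 2)/2 = ((H + H*t) - 2)/2 = (-2 + H + H*t)/2 = -1 + H/2 + H*t/2)
L(I) = 7 - 8/I (L(I) = 7 - (-1 + (½)*3 + (½)*3*5)/I = 7 - (-1 + 3/2 + 15/2)/I = 7 - 8/I)
((157 + 136) + (L(12) + 141)) + 108 = ((157 + 136) + ((7 - 8/12) + 141)) + 108 = (293 + ((7 - 8*1/12) + 141)) + 108 = (293 + ((7 - ⅔) + 141)) + 108 = (293 + (19/3 + 141)) + 108 = (293 + 442/3) + 108 = 1321/3 + 108 = 1645/3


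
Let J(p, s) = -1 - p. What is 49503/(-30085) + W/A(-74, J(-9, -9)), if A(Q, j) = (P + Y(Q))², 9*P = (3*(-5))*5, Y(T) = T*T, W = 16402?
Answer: -13314757333197/8094622234765 ≈ -1.6449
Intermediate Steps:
Y(T) = T²
P = -25/3 (P = ((3*(-5))*5)/9 = (-15*5)/9 = (⅑)*(-75) = -25/3 ≈ -8.3333)
A(Q, j) = (-25/3 + Q²)²
49503/(-30085) + W/A(-74, J(-9, -9)) = 49503/(-30085) + 16402/(((-25 + 3*(-74)²)²/9)) = 49503*(-1/30085) + 16402/(((-25 + 3*5476)²/9)) = -49503/30085 + 16402/(((-25 + 16428)²/9)) = -49503/30085 + 16402/(((⅑)*16403²)) = -49503/30085 + 16402/(((⅑)*269058409)) = -49503/30085 + 16402/(269058409/9) = -49503/30085 + 16402*(9/269058409) = -49503/30085 + 147618/269058409 = -13314757333197/8094622234765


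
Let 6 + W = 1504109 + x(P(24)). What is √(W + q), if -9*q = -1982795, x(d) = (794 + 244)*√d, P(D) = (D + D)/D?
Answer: √(15519722 + 9342*√2)/3 ≈ 1313.7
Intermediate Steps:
P(D) = 2 (P(D) = (2*D)/D = 2)
x(d) = 1038*√d
q = 1982795/9 (q = -⅑*(-1982795) = 1982795/9 ≈ 2.2031e+5)
W = 1504103 + 1038*√2 (W = -6 + (1504109 + 1038*√2) = 1504103 + 1038*√2 ≈ 1.5056e+6)
√(W + q) = √((1504103 + 1038*√2) + 1982795/9) = √(15519722/9 + 1038*√2)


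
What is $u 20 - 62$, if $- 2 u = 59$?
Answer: $-652$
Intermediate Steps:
$u = - \frac{59}{2}$ ($u = \left(- \frac{1}{2}\right) 59 = - \frac{59}{2} \approx -29.5$)
$u 20 - 62 = \left(- \frac{59}{2}\right) 20 - 62 = -590 - 62 = -652$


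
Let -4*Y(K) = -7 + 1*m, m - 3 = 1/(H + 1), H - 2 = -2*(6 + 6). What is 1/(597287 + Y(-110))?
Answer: 84/50172193 ≈ 1.6742e-6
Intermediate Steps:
H = -22 (H = 2 - 2*(6 + 6) = 2 - 2*12 = 2 - 24 = -22)
m = 62/21 (m = 3 + 1/(-22 + 1) = 3 + 1/(-21) = 3 - 1/21 = 62/21 ≈ 2.9524)
Y(K) = 85/84 (Y(K) = -(-7 + 1*(62/21))/4 = -(-7 + 62/21)/4 = -¼*(-85/21) = 85/84)
1/(597287 + Y(-110)) = 1/(597287 + 85/84) = 1/(50172193/84) = 84/50172193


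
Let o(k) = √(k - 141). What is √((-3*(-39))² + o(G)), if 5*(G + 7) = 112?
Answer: √(342225 + 10*I*√785)/5 ≈ 117.0 + 0.047894*I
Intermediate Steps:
G = 77/5 (G = -7 + (⅕)*112 = -7 + 112/5 = 77/5 ≈ 15.400)
o(k) = √(-141 + k)
√((-3*(-39))² + o(G)) = √((-3*(-39))² + √(-141 + 77/5)) = √(117² + √(-628/5)) = √(13689 + 2*I*√785/5)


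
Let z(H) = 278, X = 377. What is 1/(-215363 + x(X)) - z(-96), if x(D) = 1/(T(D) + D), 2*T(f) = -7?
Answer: -44723572949/160876159 ≈ -278.00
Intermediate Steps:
T(f) = -7/2 (T(f) = (½)*(-7) = -7/2)
x(D) = 1/(-7/2 + D)
1/(-215363 + x(X)) - z(-96) = 1/(-215363 + 2/(-7 + 2*377)) - 1*278 = 1/(-215363 + 2/(-7 + 754)) - 278 = 1/(-215363 + 2/747) - 278 = 1/(-160876159/747) - 278 = -747/160876159 - 278 = -44723572949/160876159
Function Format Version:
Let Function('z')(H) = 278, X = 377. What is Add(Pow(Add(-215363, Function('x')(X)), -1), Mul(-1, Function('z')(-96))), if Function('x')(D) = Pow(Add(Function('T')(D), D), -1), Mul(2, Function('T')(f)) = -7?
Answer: Rational(-44723572949, 160876159) ≈ -278.00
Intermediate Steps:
Function('T')(f) = Rational(-7, 2) (Function('T')(f) = Mul(Rational(1, 2), -7) = Rational(-7, 2))
Function('x')(D) = Pow(Add(Rational(-7, 2), D), -1)
Add(Pow(Add(-215363, Function('x')(X)), -1), Mul(-1, Function('z')(-96))) = Add(Pow(Add(-215363, Mul(2, Pow(Add(-7, Mul(2, 377)), -1))), -1), Mul(-1, 278)) = Add(Pow(Add(-215363, Mul(2, Pow(Add(-7, 754), -1))), -1), -278) = Add(Pow(Add(-215363, Mul(2, Pow(747, -1))), -1), -278) = Add(Pow(Add(-215363, Mul(2, Rational(1, 747))), -1), -278) = Add(Pow(Add(-215363, Rational(2, 747)), -1), -278) = Add(Pow(Rational(-160876159, 747), -1), -278) = Add(Rational(-747, 160876159), -278) = Rational(-44723572949, 160876159)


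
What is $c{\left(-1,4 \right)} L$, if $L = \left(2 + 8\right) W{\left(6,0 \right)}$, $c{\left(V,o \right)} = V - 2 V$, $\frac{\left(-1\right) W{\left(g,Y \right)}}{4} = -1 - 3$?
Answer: $160$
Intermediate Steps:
$W{\left(g,Y \right)} = 16$ ($W{\left(g,Y \right)} = - 4 \left(-1 - 3\right) = \left(-4\right) \left(-4\right) = 16$)
$c{\left(V,o \right)} = - V$
$L = 160$ ($L = \left(2 + 8\right) 16 = 10 \cdot 16 = 160$)
$c{\left(-1,4 \right)} L = \left(-1\right) \left(-1\right) 160 = 1 \cdot 160 = 160$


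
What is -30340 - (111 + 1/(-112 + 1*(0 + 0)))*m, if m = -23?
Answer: -3112167/112 ≈ -27787.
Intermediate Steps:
-30340 - (111 + 1/(-112 + 1*(0 + 0)))*m = -30340 - (111 + 1/(-112 + 1*(0 + 0)))*(-23) = -30340 - (111 + 1/(-112 + 1*0))*(-23) = -30340 - (111 + 1/(-112 + 0))*(-23) = -30340 - (111 + 1/(-112))*(-23) = -30340 - (111 - 1/112)*(-23) = -30340 - 12431*(-23)/112 = -30340 - 1*(-285913/112) = -30340 + 285913/112 = -3112167/112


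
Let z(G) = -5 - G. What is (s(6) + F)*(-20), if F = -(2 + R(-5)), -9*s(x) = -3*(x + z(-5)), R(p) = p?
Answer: -100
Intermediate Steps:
s(x) = x/3 (s(x) = -(-1)*(x + (-5 - 1*(-5)))/3 = -(-1)*(x + (-5 + 5))/3 = -(-1)*(x + 0)/3 = -(-1)*x/3 = x/3)
F = 3 (F = -(2 - 5) = -1*(-3) = 3)
(s(6) + F)*(-20) = ((⅓)*6 + 3)*(-20) = (2 + 3)*(-20) = 5*(-20) = -100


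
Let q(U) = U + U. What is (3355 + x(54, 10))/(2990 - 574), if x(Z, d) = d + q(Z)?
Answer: 23/16 ≈ 1.4375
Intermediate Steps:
q(U) = 2*U
x(Z, d) = d + 2*Z
(3355 + x(54, 10))/(2990 - 574) = (3355 + (10 + 2*54))/(2990 - 574) = (3355 + (10 + 108))/2416 = (3355 + 118)*(1/2416) = 3473*(1/2416) = 23/16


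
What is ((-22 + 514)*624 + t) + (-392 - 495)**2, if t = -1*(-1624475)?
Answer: 2718252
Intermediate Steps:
t = 1624475
((-22 + 514)*624 + t) + (-392 - 495)**2 = ((-22 + 514)*624 + 1624475) + (-392 - 495)**2 = (492*624 + 1624475) + (-887)**2 = (307008 + 1624475) + 786769 = 1931483 + 786769 = 2718252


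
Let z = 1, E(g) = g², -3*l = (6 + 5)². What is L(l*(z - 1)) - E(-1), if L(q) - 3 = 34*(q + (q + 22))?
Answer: 750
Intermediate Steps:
l = -121/3 (l = -(6 + 5)²/3 = -⅓*11² = -⅓*121 = -121/3 ≈ -40.333)
L(q) = 751 + 68*q (L(q) = 3 + 34*(q + (q + 22)) = 3 + 34*(q + (22 + q)) = 3 + 34*(22 + 2*q) = 3 + (748 + 68*q) = 751 + 68*q)
L(l*(z - 1)) - E(-1) = (751 + 68*(-121*(1 - 1)/3)) - 1*(-1)² = (751 + 68*(-121/3*0)) - 1*1 = (751 + 68*0) - 1 = (751 + 0) - 1 = 751 - 1 = 750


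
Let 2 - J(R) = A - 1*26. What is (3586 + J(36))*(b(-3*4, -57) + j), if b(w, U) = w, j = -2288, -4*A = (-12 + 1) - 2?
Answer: -8304725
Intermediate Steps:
A = 13/4 (A = -((-12 + 1) - 2)/4 = -(-11 - 2)/4 = -1/4*(-13) = 13/4 ≈ 3.2500)
J(R) = 99/4 (J(R) = 2 - (13/4 - 1*26) = 2 - (13/4 - 26) = 2 - 1*(-91/4) = 2 + 91/4 = 99/4)
(3586 + J(36))*(b(-3*4, -57) + j) = (3586 + 99/4)*(-3*4 - 2288) = 14443*(-12 - 2288)/4 = (14443/4)*(-2300) = -8304725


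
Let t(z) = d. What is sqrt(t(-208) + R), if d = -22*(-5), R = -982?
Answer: 2*I*sqrt(218) ≈ 29.53*I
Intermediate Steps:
d = 110
t(z) = 110
sqrt(t(-208) + R) = sqrt(110 - 982) = sqrt(-872) = 2*I*sqrt(218)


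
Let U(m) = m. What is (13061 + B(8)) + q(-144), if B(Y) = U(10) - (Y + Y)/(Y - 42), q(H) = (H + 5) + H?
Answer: 217404/17 ≈ 12788.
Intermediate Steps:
q(H) = 5 + 2*H (q(H) = (5 + H) + H = 5 + 2*H)
B(Y) = 10 - 2*Y/(-42 + Y) (B(Y) = 10 - (Y + Y)/(Y - 42) = 10 - 2*Y/(-42 + Y))
(13061 + B(8)) + q(-144) = (13061 + 4*(-105 + 2*8)/(-42 + 8)) + (5 + 2*(-144)) = (13061 + 4*(-105 + 16)/(-34)) + (5 - 288) = (13061 + 4*(-1/34)*(-89)) - 283 = (13061 + 178/17) - 283 = 222215/17 - 283 = 217404/17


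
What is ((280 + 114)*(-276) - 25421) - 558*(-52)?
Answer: -105149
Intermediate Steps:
((280 + 114)*(-276) - 25421) - 558*(-52) = (394*(-276) - 25421) + 29016 = (-108744 - 25421) + 29016 = -134165 + 29016 = -105149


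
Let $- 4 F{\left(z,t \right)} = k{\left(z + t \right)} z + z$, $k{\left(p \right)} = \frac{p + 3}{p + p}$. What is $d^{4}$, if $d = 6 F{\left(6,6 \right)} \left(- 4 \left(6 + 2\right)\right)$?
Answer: $47971512576$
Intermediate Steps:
$k{\left(p \right)} = \frac{3 + p}{2 p}$
$F{\left(z,t \right)} = - \frac{z}{4} - \frac{z \left(3 + t + z\right)}{8 \left(t + z\right)}$ ($F{\left(z,t \right)} = - \frac{\frac{3 + \left(z + t\right)}{2 \left(z + t\right)} z + z}{4} = - \frac{\frac{3 + \left(t + z\right)}{2 \left(t + z\right)} z + z}{4} = - \frac{\frac{3 + t + z}{2 \left(t + z\right)} z + z}{4} = - \frac{\frac{z \left(3 + t + z\right)}{2 \left(t + z\right)} + z}{4} = - \frac{z + \frac{z \left(3 + t + z\right)}{2 \left(t + z\right)}}{4} = - \frac{z}{4} - \frac{z \left(3 + t + z\right)}{8 \left(t + z\right)}$)
$d = 468$ ($d = 6 \left(\left(-3\right) 6 \frac{1}{8 \cdot 6 + 8 \cdot 6} \left(1 + 6 + 6\right)\right) \left(- 4 \left(6 + 2\right)\right) = 6 \left(\left(-3\right) 6 \frac{1}{48 + 48} \cdot 13\right) \left(\left(-4\right) 8\right) = 6 \left(\left(-3\right) 6 \cdot \frac{1}{96} \cdot 13\right) \left(-32\right) = 6 \left(- \frac{39}{16}\right) \left(-32\right) = \left(- \frac{117}{8}\right) \left(-32\right) = 468$)
$d^{4} = 468^{4} = 47971512576$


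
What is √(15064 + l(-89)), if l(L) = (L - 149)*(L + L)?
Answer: 14*√293 ≈ 239.64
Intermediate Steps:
l(L) = 2*L*(-149 + L) (l(L) = (-149 + L)*(2*L) = 2*L*(-149 + L))
√(15064 + l(-89)) = √(15064 + 2*(-89)*(-149 - 89)) = √(15064 + 2*(-89)*(-238)) = √(15064 + 42364) = √57428 = 14*√293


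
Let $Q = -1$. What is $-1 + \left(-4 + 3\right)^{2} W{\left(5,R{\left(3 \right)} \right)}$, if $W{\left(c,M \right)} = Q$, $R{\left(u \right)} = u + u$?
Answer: $-2$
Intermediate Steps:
$R{\left(u \right)} = 2 u$
$W{\left(c,M \right)} = -1$
$-1 + \left(-4 + 3\right)^{2} W{\left(5,R{\left(3 \right)} \right)} = -1 + \left(-4 + 3\right)^{2} \left(-1\right) = -1 + \left(-1\right)^{2} \left(-1\right) = -1 + 1 \left(-1\right) = -1 - 1 = -2$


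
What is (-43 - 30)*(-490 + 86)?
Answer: 29492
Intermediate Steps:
(-43 - 30)*(-490 + 86) = -73*(-404) = 29492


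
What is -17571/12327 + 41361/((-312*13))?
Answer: -64569447/5555368 ≈ -11.623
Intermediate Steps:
-17571/12327 + 41361/((-312*13)) = -17571*1/12327 + 41361/(-4056) = -5857/4109 + 41361*(-1/4056) = -5857/4109 - 13787/1352 = -64569447/5555368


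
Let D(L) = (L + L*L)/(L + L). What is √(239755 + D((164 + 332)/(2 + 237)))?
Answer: 5*√2191221310/478 ≈ 489.65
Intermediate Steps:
D(L) = (L + L²)/(2*L) (D(L) = (L + L²)/((2*L)) = (L + L²)*(1/(2*L)) = (L + L²)/(2*L))
√(239755 + D((164 + 332)/(2 + 237))) = √(239755 + (½ + ((164 + 332)/(2 + 237))/2)) = √(239755 + (½ + (496/239)/2)) = √(239755 + (½ + (496*(1/239))/2)) = √(239755 + (½ + (½)*(496/239))) = √(239755 + (½ + 248/239)) = √(239755 + 735/478) = √(114603625/478) = 5*√2191221310/478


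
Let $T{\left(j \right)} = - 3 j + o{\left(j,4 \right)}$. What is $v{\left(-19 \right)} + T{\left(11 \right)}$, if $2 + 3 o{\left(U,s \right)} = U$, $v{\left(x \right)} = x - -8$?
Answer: $-41$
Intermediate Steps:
$v{\left(x \right)} = 8 + x$ ($v{\left(x \right)} = x + 8 = 8 + x$)
$o{\left(U,s \right)} = - \frac{2}{3} + \frac{U}{3}$
$T{\left(j \right)} = - \frac{2}{3} - \frac{8 j}{3}$ ($T{\left(j \right)} = - 3 j + \left(- \frac{2}{3} + \frac{j}{3}\right) = - \frac{2}{3} - \frac{8 j}{3}$)
$v{\left(-19 \right)} + T{\left(11 \right)} = \left(8 - 19\right) - 30 = -11 - 30 = -41$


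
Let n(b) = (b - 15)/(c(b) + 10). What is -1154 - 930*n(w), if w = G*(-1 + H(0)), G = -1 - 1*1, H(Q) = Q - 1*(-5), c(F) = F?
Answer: 9541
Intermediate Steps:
H(Q) = 5 + Q (H(Q) = Q + 5 = 5 + Q)
G = -2 (G = -1 - 1 = -2)
w = -8 (w = -2*(-1 + (5 + 0)) = -2*(-1 + 5) = -2*4 = -8)
n(b) = (-15 + b)/(10 + b) (n(b) = (b - 15)/(b + 10) = (-15 + b)/(10 + b))
-1154 - 930*n(w) = -1154 - 930*(-15 - 8)/(10 - 8) = -1154 - 930*(-23)/2 = -1154 - 465*(-23) = -1154 - 930*(-23/2) = -1154 + 10695 = 9541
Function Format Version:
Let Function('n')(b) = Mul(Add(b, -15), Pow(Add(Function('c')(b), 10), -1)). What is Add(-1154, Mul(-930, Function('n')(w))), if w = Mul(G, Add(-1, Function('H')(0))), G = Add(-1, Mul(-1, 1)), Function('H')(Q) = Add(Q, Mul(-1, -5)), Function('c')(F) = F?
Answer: 9541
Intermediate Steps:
Function('H')(Q) = Add(5, Q) (Function('H')(Q) = Add(Q, 5) = Add(5, Q))
G = -2 (G = Add(-1, -1) = -2)
w = -8 (w = Mul(-2, Add(-1, Add(5, 0))) = Mul(-2, Add(-1, 5)) = Mul(-2, 4) = -8)
Function('n')(b) = Mul(Pow(Add(10, b), -1), Add(-15, b)) (Function('n')(b) = Mul(Add(b, -15), Pow(Add(b, 10), -1)) = Mul(Add(-15, b), Pow(Add(10, b), -1)) = Mul(Pow(Add(10, b), -1), Add(-15, b)))
Add(-1154, Mul(-930, Function('n')(w))) = Add(-1154, Mul(-930, Mul(Pow(Add(10, -8), -1), Add(-15, -8)))) = Add(-1154, Mul(-930, Mul(Pow(2, -1), -23))) = Add(-1154, Mul(-930, Mul(Rational(1, 2), -23))) = Add(-1154, Mul(-930, Rational(-23, 2))) = Add(-1154, 10695) = 9541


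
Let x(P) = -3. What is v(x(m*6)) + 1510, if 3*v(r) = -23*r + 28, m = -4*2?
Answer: 4627/3 ≈ 1542.3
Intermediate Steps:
m = -8
v(r) = 28/3 - 23*r/3 (v(r) = (-23*r + 28)/3 = (28 - 23*r)/3 = 28/3 - 23*r/3)
v(x(m*6)) + 1510 = (28/3 - 23/3*(-3)) + 1510 = (28/3 + 23) + 1510 = 97/3 + 1510 = 4627/3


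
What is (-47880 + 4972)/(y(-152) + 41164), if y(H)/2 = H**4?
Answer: -10727/266907699 ≈ -4.0190e-5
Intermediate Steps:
y(H) = 2*H**4
(-47880 + 4972)/(y(-152) + 41164) = (-47880 + 4972)/(2*(-152)**4 + 41164) = -42908/(2*533794816 + 41164) = -42908/(1067589632 + 41164) = -42908/1067630796 = -42908*1/1067630796 = -10727/266907699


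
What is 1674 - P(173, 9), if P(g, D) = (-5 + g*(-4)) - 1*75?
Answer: 2446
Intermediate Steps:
P(g, D) = -80 - 4*g (P(g, D) = (-5 - 4*g) - 75 = -80 - 4*g)
1674 - P(173, 9) = 1674 - (-80 - 4*173) = 1674 - (-80 - 692) = 1674 - 1*(-772) = 1674 + 772 = 2446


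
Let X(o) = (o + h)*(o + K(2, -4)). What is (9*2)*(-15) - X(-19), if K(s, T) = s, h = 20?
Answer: -253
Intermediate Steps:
X(o) = (2 + o)*(20 + o) (X(o) = (o + 20)*(o + 2) = (20 + o)*(2 + o) = (2 + o)*(20 + o))
(9*2)*(-15) - X(-19) = (9*2)*(-15) - (40 + (-19)² + 22*(-19)) = 18*(-15) - (40 + 361 - 418) = -270 - 1*(-17) = -270 + 17 = -253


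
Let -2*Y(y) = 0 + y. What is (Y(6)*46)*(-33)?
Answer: 4554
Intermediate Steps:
Y(y) = -y/2 (Y(y) = -(0 + y)/2 = -y/2)
(Y(6)*46)*(-33) = (-½*6*46)*(-33) = -3*46*(-33) = -138*(-33) = 4554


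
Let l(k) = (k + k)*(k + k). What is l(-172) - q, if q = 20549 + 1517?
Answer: 96270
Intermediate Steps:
q = 22066
l(k) = 4*k**2 (l(k) = (2*k)*(2*k) = 4*k**2)
l(-172) - q = 4*(-172)**2 - 1*22066 = 4*29584 - 22066 = 118336 - 22066 = 96270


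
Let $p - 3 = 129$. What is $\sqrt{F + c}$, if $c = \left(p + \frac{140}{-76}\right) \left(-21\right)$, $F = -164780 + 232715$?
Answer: $\frac{12 \sqrt{163457}}{19} \approx 255.35$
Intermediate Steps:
$p = 132$ ($p = 3 + 129 = 132$)
$F = 67935$
$c = - \frac{51933}{19}$ ($c = \left(132 + \frac{140}{-76}\right) \left(-21\right) = \left(132 + 140 \left(- \frac{1}{76}\right)\right) \left(-21\right) = \left(132 - \frac{35}{19}\right) \left(-21\right) = \frac{2473}{19} \left(-21\right) = - \frac{51933}{19} \approx -2733.3$)
$\sqrt{F + c} = \sqrt{67935 - \frac{51933}{19}} = \sqrt{\frac{1238832}{19}} = \frac{12 \sqrt{163457}}{19}$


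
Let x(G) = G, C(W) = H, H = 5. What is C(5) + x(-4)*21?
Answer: -79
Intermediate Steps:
C(W) = 5
C(5) + x(-4)*21 = 5 - 4*21 = 5 - 84 = -79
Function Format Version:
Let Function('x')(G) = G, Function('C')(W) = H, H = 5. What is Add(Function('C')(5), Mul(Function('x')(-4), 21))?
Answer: -79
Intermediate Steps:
Function('C')(W) = 5
Add(Function('C')(5), Mul(Function('x')(-4), 21)) = Add(5, Mul(-4, 21)) = Add(5, -84) = -79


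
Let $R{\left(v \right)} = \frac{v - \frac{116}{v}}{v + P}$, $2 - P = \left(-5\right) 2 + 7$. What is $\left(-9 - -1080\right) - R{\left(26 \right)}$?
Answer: $\frac{431333}{403} \approx 1070.3$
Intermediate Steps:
$P = 5$ ($P = 2 - \left(\left(-5\right) 2 + 7\right) = 2 - \left(-10 + 7\right) = 2 - -3 = 2 + 3 = 5$)
$R{\left(v \right)} = \frac{v - \frac{116}{v}}{5 + v}$ ($R{\left(v \right)} = \frac{v - \frac{116}{v}}{v + 5} = \frac{v - \frac{116}{v}}{5 + v}$)
$\left(-9 - -1080\right) - R{\left(26 \right)} = \left(-9 - -1080\right) - \frac{-116 + 26^{2}}{26 \left(5 + 26\right)} = \left(-9 + 1080\right) - \frac{-116 + 676}{26 \cdot 31} = 1071 - \frac{1}{26} \cdot \frac{1}{31} \cdot 560 = 1071 - \frac{280}{403} = \frac{431333}{403}$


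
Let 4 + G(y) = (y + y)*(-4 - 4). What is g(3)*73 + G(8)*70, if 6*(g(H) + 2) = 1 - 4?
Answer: -18845/2 ≈ -9422.5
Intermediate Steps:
G(y) = -4 - 16*y (G(y) = -4 + (y + y)*(-4 - 4) = -4 + (2*y)*(-8) = -4 - 16*y)
g(H) = -5/2 (g(H) = -2 + (1 - 4)/6 = -2 + (1/6)*(-3) = -2 - 1/2 = -5/2)
g(3)*73 + G(8)*70 = -5/2*73 + (-4 - 16*8)*70 = -365/2 + (-4 - 128)*70 = -365/2 - 132*70 = -365/2 - 9240 = -18845/2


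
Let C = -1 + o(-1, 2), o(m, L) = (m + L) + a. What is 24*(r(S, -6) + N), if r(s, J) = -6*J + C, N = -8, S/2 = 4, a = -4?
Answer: 576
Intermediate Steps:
S = 8 (S = 2*4 = 8)
o(m, L) = -4 + L + m (o(m, L) = (m + L) - 4 = (L + m) - 4 = -4 + L + m)
C = -4 (C = -1 + (-4 + 2 - 1) = -1 - 3 = -4)
r(s, J) = -4 - 6*J (r(s, J) = -6*J - 4 = -4 - 6*J)
24*(r(S, -6) + N) = 24*((-4 - 6*(-6)) - 8) = 24*((-4 + 36) - 8) = 24*(32 - 8) = 24*24 = 576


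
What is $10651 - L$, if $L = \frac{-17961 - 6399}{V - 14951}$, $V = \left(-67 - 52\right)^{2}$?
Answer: $\frac{838993}{79} \approx 10620.0$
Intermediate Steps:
$V = 14161$ ($V = \left(-119\right)^{2} = 14161$)
$L = \frac{2436}{79}$ ($L = \frac{-17961 - 6399}{14161 - 14951} = - \frac{24360}{-790} = \left(-24360\right) \left(- \frac{1}{790}\right) = \frac{2436}{79} \approx 30.835$)
$10651 - L = 10651 - \frac{2436}{79} = \frac{838993}{79}$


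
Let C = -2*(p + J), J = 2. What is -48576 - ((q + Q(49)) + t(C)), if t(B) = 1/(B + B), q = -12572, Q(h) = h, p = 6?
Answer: -1153695/32 ≈ -36053.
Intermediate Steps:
C = -16 (C = -2*(6 + 2) = -2*8 = -16)
t(B) = 1/(2*B)
-48576 - ((q + Q(49)) + t(C)) = -48576 - ((-12572 + 49) + (½)/(-16)) = -48576 - (-12523 + (½)*(-1/16)) = -48576 - (-12523 - 1/32) = -48576 - 1*(-400737/32) = -48576 + 400737/32 = -1153695/32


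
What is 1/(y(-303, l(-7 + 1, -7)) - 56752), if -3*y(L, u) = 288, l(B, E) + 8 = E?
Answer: -1/56848 ≈ -1.7591e-5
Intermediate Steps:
l(B, E) = -8 + E
y(L, u) = -96 (y(L, u) = -1/3*288 = -96)
1/(y(-303, l(-7 + 1, -7)) - 56752) = 1/(-96 - 56752) = 1/(-56848) = -1/56848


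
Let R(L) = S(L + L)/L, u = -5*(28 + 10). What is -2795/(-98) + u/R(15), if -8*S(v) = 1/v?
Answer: 67034795/98 ≈ 6.8403e+5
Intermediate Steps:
u = -190 (u = -5*38 = -190)
S(v) = -1/(8*v)
R(L) = -1/(16*L**2) (R(L) = (-1/(8*(L + L)))/L = (-1/(2*L)/8)/L = (-1/(16*L))/L = -1/(16*L**2))
-2795/(-98) + u/R(15) = -2795/(-98) - 190/((-1/16/15**2)) = -2795*(-1/98) - 190/((-1/16*1/225)) = 2795/98 - 190/(-1/3600) = 2795/98 - 190*(-3600) = 2795/98 + 684000 = 67034795/98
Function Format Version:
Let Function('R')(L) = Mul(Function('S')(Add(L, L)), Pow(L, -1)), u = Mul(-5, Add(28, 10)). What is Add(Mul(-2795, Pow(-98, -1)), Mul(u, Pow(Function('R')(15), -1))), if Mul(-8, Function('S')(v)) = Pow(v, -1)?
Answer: Rational(67034795, 98) ≈ 6.8403e+5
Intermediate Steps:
u = -190 (u = Mul(-5, 38) = -190)
Function('S')(v) = Mul(Rational(-1, 8), Pow(v, -1))
Function('R')(L) = Mul(Rational(-1, 16), Pow(L, -2)) (Function('R')(L) = Mul(Mul(Rational(-1, 8), Pow(Add(L, L), -1)), Pow(L, -1)) = Mul(Mul(Rational(-1, 8), Pow(Mul(2, L), -1)), Pow(L, -1)) = Mul(Mul(Rational(-1, 8), Mul(Rational(1, 2), Pow(L, -1))), Pow(L, -1)) = Mul(Mul(Rational(-1, 16), Pow(L, -1)), Pow(L, -1)) = Mul(Rational(-1, 16), Pow(L, -2)))
Add(Mul(-2795, Pow(-98, -1)), Mul(u, Pow(Function('R')(15), -1))) = Add(Mul(-2795, Pow(-98, -1)), Mul(-190, Pow(Mul(Rational(-1, 16), Pow(15, -2)), -1))) = Add(Mul(-2795, Rational(-1, 98)), Mul(-190, Pow(Mul(Rational(-1, 16), Rational(1, 225)), -1))) = Add(Rational(2795, 98), Mul(-190, Pow(Rational(-1, 3600), -1))) = Add(Rational(2795, 98), Mul(-190, -3600)) = Add(Rational(2795, 98), 684000) = Rational(67034795, 98)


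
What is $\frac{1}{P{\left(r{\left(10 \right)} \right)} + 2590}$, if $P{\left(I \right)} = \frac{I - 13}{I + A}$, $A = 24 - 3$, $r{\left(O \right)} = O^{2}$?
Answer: $\frac{121}{313477} \approx 0.00038599$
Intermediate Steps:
$A = 21$ ($A = 24 - 3 = 21$)
$P{\left(I \right)} = \frac{-13 + I}{21 + I}$ ($P{\left(I \right)} = \frac{I - 13}{I + 21} = \frac{-13 + I}{21 + I}$)
$\frac{1}{P{\left(r{\left(10 \right)} \right)} + 2590} = \frac{1}{\frac{-13 + 10^{2}}{21 + 10^{2}} + 2590} = \frac{1}{\frac{-13 + 100}{21 + 100} + 2590} = \frac{1}{\frac{1}{121} \cdot 87 + 2590} = \frac{1}{\frac{87}{121} + 2590} = \frac{1}{\frac{313477}{121}} = \frac{121}{313477}$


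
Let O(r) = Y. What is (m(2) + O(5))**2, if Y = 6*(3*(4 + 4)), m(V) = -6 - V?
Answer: 18496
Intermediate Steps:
Y = 144 (Y = 6*(3*8) = 6*24 = 144)
O(r) = 144
(m(2) + O(5))**2 = ((-6 - 1*2) + 144)**2 = ((-6 - 2) + 144)**2 = (-8 + 144)**2 = 136**2 = 18496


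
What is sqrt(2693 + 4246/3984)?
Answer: sqrt(2672556342)/996 ≈ 51.904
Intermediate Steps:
sqrt(2693 + 4246/3984) = sqrt(2693 + 4246*(1/3984)) = sqrt(2693 + 2123/1992) = sqrt(5366579/1992) = sqrt(2672556342)/996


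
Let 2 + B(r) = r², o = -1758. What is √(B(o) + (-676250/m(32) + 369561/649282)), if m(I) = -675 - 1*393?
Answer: 7*√473979640200902568210/86679147 ≈ 1758.2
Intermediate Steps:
m(I) = -1068 (m(I) = -675 - 393 = -1068)
B(r) = -2 + r²
√(B(o) + (-676250/m(32) + 369561/649282)) = √((-2 + (-1758)²) + (-676250/(-1068) + 369561/649282)) = √((-2 + 3090564) + (-676250*(-1/1068) + 369561*(1/649282))) = √(3090562 + (338125/534 + 369561/649282)) = √(3090562 + 54933955456/86679147) = √(267942211866070/86679147) = 7*√473979640200902568210/86679147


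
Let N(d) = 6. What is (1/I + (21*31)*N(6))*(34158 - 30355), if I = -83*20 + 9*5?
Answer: 23990042767/1615 ≈ 1.4855e+7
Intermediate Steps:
I = -1615 (I = -1660 + 45 = -1615)
(1/I + (21*31)*N(6))*(34158 - 30355) = (1/(-1615) + (21*31)*6)*(34158 - 30355) = (-1/1615 + 651*6)*3803 = (-1/1615 + 3906)*3803 = (6308189/1615)*3803 = 23990042767/1615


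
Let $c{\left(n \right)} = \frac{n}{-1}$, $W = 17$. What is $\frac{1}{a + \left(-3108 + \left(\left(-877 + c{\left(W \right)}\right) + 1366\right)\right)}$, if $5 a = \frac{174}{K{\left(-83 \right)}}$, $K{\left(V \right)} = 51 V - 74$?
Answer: $- \frac{21535}{56766434} \approx -0.00037936$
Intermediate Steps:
$K{\left(V \right)} = -74 + 51 V$
$c{\left(n \right)} = - n$ ($c{\left(n \right)} = n \left(-1\right) = - n$)
$a = - \frac{174}{21535}$ ($a = \frac{174 \frac{1}{-74 + 51 \left(-83\right)}}{5} = \frac{174 \frac{1}{-74 - 4233}}{5} = \frac{174 \frac{1}{-4307}}{5} = \frac{174 \left(- \frac{1}{4307}\right)}{5} = \frac{1}{5} \left(- \frac{174}{4307}\right) = - \frac{174}{21535} \approx -0.0080799$)
$\frac{1}{a + \left(-3108 + \left(\left(-877 + c{\left(W \right)}\right) + 1366\right)\right)} = \frac{1}{- \frac{174}{21535} + \left(-3108 + \left(\left(-877 - 17\right) + 1366\right)\right)} = \frac{1}{- \frac{174}{21535} + \left(-3108 + \left(-894 + 1366\right)\right)} = \frac{1}{- \frac{174}{21535} + \left(-3108 + 472\right)} = \frac{1}{- \frac{174}{21535} - 2636} = \frac{1}{- \frac{56766434}{21535}} = - \frac{21535}{56766434}$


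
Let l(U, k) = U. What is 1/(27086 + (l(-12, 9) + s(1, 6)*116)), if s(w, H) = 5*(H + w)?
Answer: 1/31134 ≈ 3.2119e-5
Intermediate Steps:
s(w, H) = 5*H + 5*w
1/(27086 + (l(-12, 9) + s(1, 6)*116)) = 1/(27086 + (-12 + (5*6 + 5*1)*116)) = 1/(27086 + (-12 + (30 + 5)*116)) = 1/(27086 + (-12 + 35*116)) = 1/(27086 + (-12 + 4060)) = 1/(27086 + 4048) = 1/31134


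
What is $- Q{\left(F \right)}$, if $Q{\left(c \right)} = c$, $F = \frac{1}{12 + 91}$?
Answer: $- \frac{1}{103} \approx -0.0097087$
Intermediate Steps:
$F = \frac{1}{103} \approx 0.0097087$
$- Q{\left(F \right)} = \left(-1\right) \frac{1}{103} = - \frac{1}{103}$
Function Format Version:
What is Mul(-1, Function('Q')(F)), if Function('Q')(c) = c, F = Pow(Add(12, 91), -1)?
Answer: Rational(-1, 103) ≈ -0.0097087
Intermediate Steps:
F = Rational(1, 103) (F = Pow(103, -1) = Rational(1, 103) ≈ 0.0097087)
Mul(-1, Function('Q')(F)) = Mul(-1, Rational(1, 103)) = Rational(-1, 103)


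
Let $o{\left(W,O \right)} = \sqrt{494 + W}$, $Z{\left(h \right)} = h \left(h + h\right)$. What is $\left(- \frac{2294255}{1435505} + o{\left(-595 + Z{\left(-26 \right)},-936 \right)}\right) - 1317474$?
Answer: $- \frac{378248561725}{287101} + 3 \sqrt{139} \approx -1.3174 \cdot 10^{6}$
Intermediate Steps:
$Z{\left(h \right)} = 2 h^{2}$ ($Z{\left(h \right)} = h 2 h = 2 h^{2}$)
$\left(- \frac{2294255}{1435505} + o{\left(-595 + Z{\left(-26 \right)},-936 \right)}\right) - 1317474 = \left(- \frac{2294255}{1435505} + \sqrt{494 - \left(595 - 2 \left(-26\right)^{2}\right)}\right) - 1317474 = \left(\left(-2294255\right) \frac{1}{1435505} + \sqrt{494 + \left(-595 + 2 \cdot 676\right)}\right) - 1317474 = \left(- \frac{458851}{287101} + \sqrt{494 + \left(-595 + 1352\right)}\right) - 1317474 = \left(- \frac{458851}{287101} + \sqrt{494 + 757}\right) - 1317474 = \left(- \frac{458851}{287101} + \sqrt{1251}\right) - 1317474 = \left(- \frac{458851}{287101} + 3 \sqrt{139}\right) - 1317474 = - \frac{378248561725}{287101} + 3 \sqrt{139}$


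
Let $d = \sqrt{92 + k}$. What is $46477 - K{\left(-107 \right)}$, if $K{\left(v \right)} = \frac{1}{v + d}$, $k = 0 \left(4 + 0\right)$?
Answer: $\frac{527839396}{11357} + \frac{2 \sqrt{23}}{11357} \approx 46477.0$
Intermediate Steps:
$k = 0$ ($k = 0 \cdot 4 = 0$)
$d = 2 \sqrt{23}$ ($d = \sqrt{92 + 0} = \sqrt{92} = 2 \sqrt{23} \approx 9.5917$)
$K{\left(v \right)} = \frac{1}{v + 2 \sqrt{23}}$
$46477 - K{\left(-107 \right)} = 46477 - \frac{1}{-107 + 2 \sqrt{23}}$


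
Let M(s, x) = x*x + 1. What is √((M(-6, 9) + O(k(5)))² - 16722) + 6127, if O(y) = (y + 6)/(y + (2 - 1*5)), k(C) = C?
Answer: 6127 + I*√36263/2 ≈ 6127.0 + 95.214*I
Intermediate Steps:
M(s, x) = 1 + x² (M(s, x) = x² + 1 = 1 + x²)
O(y) = (6 + y)/(-3 + y) (O(y) = (6 + y)/(y + (2 - 5)) = (6 + y)/(y - 3) = (6 + y)/(-3 + y))
√((M(-6, 9) + O(k(5)))² - 16722) + 6127 = √(((1 + 9²) + (6 + 5)/(-3 + 5))² - 16722) + 6127 = √(((1 + 81) + 11/2)² - 16722) + 6127 = √((82 + (½)*11)² - 16722) + 6127 = √((82 + 11/2)² - 16722) + 6127 = √((175/2)² - 16722) + 6127 = √(30625/4 - 16722) + 6127 = √(-36263/4) + 6127 = I*√36263/2 + 6127 = 6127 + I*√36263/2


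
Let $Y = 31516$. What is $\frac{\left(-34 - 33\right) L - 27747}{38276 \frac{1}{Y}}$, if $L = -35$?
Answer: $- \frac{200142358}{9569} \approx -20916.0$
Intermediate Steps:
$\frac{\left(-34 - 33\right) L - 27747}{38276 \frac{1}{Y}} = \frac{\left(-34 - 33\right) \left(-35\right) - 27747}{38276 \cdot \frac{1}{31516}} = \frac{\left(-67\right) \left(-35\right) - 27747}{38276 \cdot \frac{1}{31516}} = \frac{2345 - 27747}{\frac{9569}{7879}} = \left(-25402\right) \frac{7879}{9569} = - \frac{200142358}{9569}$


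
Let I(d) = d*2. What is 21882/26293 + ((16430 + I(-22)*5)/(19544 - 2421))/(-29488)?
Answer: 5524149700819/6637970535016 ≈ 0.83220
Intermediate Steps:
I(d) = 2*d
21882/26293 + ((16430 + I(-22)*5)/(19544 - 2421))/(-29488) = 21882/26293 + ((16430 + (2*(-22))*5)/(19544 - 2421))/(-29488) = 21882*(1/26293) + ((16430 - 44*5)/17123)*(-1/29488) = 21882/26293 + ((16430 - 220)*(1/17123))*(-1/29488) = 21882/26293 + (16210*(1/17123))*(-1/29488) = 21882/26293 + (16210/17123)*(-1/29488) = 21882/26293 - 8105/252461512 = 5524149700819/6637970535016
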